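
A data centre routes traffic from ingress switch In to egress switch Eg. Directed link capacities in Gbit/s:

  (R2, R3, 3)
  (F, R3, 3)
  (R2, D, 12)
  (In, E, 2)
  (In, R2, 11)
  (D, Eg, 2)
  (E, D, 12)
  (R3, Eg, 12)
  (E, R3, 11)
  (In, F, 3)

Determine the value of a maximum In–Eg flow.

Augment In→R2→D→Eg: bottleneck 2, flow now 2.
Augment In→R2→R3→Eg: bottleneck 3, flow now 5.
Augment In→F→R3→Eg: bottleneck 3, flow now 8.
Augment In→E→R3→Eg: bottleneck 2, flow now 10.
No augmenting path remains; maximum flow = 10.
In the residual graph, reachable from In: {In, R2, D}.
Min-cut edges: In→F (3), In→E (2), R2→R3 (3), D→Eg (2); capacity 3 + 2 + 3 + 2 = 10.
This cut is saturated, so no flow can exceed 10.

10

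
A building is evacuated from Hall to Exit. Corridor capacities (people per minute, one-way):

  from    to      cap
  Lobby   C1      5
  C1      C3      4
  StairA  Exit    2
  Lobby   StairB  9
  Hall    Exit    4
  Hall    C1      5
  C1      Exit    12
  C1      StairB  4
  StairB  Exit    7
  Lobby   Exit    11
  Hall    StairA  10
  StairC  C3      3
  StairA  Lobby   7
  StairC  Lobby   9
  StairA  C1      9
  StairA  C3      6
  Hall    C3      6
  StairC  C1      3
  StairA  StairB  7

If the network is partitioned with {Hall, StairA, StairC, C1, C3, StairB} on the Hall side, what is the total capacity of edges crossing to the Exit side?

41

Edges leaving {Hall, StairA, StairC, C1, C3, StairB}: Hall→Exit (4), StairA→Lobby (7), StairA→Exit (2), StairC→Lobby (9), C1→Exit (12), StairB→Exit (7).
Cut capacity = 4 + 7 + 2 + 9 + 12 + 7 = 41.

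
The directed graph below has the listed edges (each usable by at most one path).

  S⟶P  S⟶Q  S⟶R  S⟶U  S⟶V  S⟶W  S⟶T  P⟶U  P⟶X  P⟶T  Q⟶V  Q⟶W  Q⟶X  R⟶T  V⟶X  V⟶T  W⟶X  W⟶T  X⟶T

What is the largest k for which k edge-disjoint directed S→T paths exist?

6

Assign every edge capacity 1; by Menger, the answer equals the max flow.
Path S→T (+1); total 1.
Path S→P→T (+1); total 2.
Path S→R→T (+1); total 3.
Path S→V→T (+1); total 4.
Path S→W→T (+1); total 5.
Path S→Q→X→T (+1); total 6.
No residual S→T path; max flow = 6.
Certifying cut of size 6: {S→P, S→Q, S→R, S→T, S→V, S→W}.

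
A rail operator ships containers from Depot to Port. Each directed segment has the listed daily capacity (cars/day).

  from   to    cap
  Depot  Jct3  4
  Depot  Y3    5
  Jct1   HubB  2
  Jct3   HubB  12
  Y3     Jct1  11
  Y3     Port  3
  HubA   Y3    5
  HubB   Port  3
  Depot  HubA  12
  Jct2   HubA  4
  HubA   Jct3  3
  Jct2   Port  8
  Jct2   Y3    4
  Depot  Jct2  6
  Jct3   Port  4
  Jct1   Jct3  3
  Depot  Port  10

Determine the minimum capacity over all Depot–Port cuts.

Augment Depot→Port: bottleneck 10, flow now 10.
Augment Depot→Jct2→Port: bottleneck 6, flow now 16.
Augment Depot→Y3→Port: bottleneck 3, flow now 19.
Augment Depot→Jct3→Port: bottleneck 4, flow now 23.
Augment Depot→HubA→Jct3→HubB→Port: bottleneck 3, flow now 26.
No augmenting path remains; maximum flow = 26.
By max-flow min-cut, the minimum cut capacity equals the max flow.
In the residual graph, reachable from Depot: {Depot, HubA, Y3, Jct1, Jct3, HubB}.
Min-cut edges: Depot→Jct2 (6), Depot→Port (10), Y3→Port (3), Jct3→Port (4), HubB→Port (3); capacity 6 + 10 + 3 + 4 + 3 = 26.

26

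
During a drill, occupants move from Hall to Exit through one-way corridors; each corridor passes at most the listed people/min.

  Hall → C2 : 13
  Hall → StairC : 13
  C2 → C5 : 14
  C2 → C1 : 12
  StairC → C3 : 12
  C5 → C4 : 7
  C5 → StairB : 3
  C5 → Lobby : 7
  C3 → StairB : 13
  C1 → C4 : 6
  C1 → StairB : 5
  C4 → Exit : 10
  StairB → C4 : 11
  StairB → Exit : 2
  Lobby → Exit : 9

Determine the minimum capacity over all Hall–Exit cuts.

Augment Hall→C2→C5→C4→Exit: bottleneck 7, flow now 7.
Augment Hall→C2→C5→StairB→Exit: bottleneck 2, flow now 9.
Augment Hall→C2→C5→Lobby→Exit: bottleneck 4, flow now 13.
Augment Hall→StairC→C3→StairB→C4→Exit: bottleneck 3, flow now 16.
Augment Hall→StairC→C3→StairB→C5→Lobby→Exit: bottleneck 2, flow now 18. (uses reverse residual edge)
Augment Hall→StairC→C3→StairB→C4→C5→Lobby→Exit: bottleneck 1, flow now 19. (uses reverse residual edge)
No augmenting path remains; maximum flow = 19.
By max-flow min-cut, the minimum cut capacity equals the max flow.
In the residual graph, reachable from Hall: {Hall, C2, StairC, C5, C3, C1, C4, StairB}.
Min-cut edges: C5→Lobby (7), C4→Exit (10), StairB→Exit (2); capacity 7 + 10 + 2 = 19.

19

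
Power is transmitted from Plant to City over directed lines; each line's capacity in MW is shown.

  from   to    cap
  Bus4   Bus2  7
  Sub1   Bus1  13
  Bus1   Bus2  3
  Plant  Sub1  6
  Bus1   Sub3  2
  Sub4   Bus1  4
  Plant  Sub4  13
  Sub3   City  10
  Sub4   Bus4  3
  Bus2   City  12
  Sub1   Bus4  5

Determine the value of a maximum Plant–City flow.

Augment Plant→Sub4→Bus4→Bus2→City: bottleneck 3, flow now 3.
Augment Plant→Sub4→Bus1→Bus2→City: bottleneck 3, flow now 6.
Augment Plant→Sub4→Bus1→Sub3→City: bottleneck 1, flow now 7.
Augment Plant→Sub1→Bus4→Bus2→City: bottleneck 4, flow now 11.
Augment Plant→Sub1→Bus1→Sub3→City: bottleneck 1, flow now 12.
No augmenting path remains; maximum flow = 12.
In the residual graph, reachable from Plant: {Plant, Sub4, Sub1, Bus4, Bus1}.
Min-cut edges: Bus4→Bus2 (7), Bus1→Bus2 (3), Bus1→Sub3 (2); capacity 7 + 3 + 2 = 12.
This cut is saturated, so no flow can exceed 12.

12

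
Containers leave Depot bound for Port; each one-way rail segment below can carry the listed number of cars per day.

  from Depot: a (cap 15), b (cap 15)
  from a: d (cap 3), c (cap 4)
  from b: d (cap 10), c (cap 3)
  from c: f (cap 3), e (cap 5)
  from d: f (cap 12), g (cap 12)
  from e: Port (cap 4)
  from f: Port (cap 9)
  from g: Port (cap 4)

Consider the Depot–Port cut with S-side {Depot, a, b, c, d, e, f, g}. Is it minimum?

Yes — it is a minimum cut (capacity 17).

Given cut capacity: 4 + 9 + 4 = 17.
Augment Depot→a→c→e→Port: bottleneck 4, flow now 4.
Augment Depot→a→d→f→Port: bottleneck 3, flow now 7.
Augment Depot→b→c→f→Port: bottleneck 3, flow now 10.
Augment Depot→b→d→f→Port: bottleneck 3, flow now 13.
Augment Depot→b→d→g→Port: bottleneck 4, flow now 17.
No augmenting path remains; maximum flow = 17.
Cut capacity 17 equals the max flow, so it is a minimum cut.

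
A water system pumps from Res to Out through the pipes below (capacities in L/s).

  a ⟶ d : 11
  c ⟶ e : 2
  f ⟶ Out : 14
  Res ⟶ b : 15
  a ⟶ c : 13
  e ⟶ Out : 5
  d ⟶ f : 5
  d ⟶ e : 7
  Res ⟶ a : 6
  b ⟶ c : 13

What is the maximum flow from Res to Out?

8

Augment Res→a→c→e→Out: bottleneck 2, flow now 2.
Augment Res→a→d→e→Out: bottleneck 3, flow now 5.
Augment Res→a→d→f→Out: bottleneck 1, flow now 6.
Augment Res→b→c→a→d→f→Out: bottleneck 2, flow now 8. (uses reverse residual edge)
No augmenting path remains; maximum flow = 8.
In the residual graph, reachable from Res: {Res, b, c}.
Min-cut edges: Res→a (6), c→e (2); capacity 6 + 2 = 8.
This cut is saturated, so no flow can exceed 8.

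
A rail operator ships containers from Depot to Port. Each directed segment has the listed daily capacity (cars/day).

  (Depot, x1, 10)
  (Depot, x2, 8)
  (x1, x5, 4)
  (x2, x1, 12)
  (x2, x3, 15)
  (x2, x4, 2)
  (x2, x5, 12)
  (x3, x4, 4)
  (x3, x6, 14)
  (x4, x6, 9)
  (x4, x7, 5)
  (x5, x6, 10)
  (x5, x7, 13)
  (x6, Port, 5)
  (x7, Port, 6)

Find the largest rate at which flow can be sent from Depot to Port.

Augment Depot→x1→x5→x6→Port: bottleneck 4, flow now 4.
Augment Depot→x2→x3→x6→Port: bottleneck 1, flow now 5.
Augment Depot→x2→x4→x7→Port: bottleneck 2, flow now 7.
Augment Depot→x2→x5→x7→Port: bottleneck 4, flow now 11.
No augmenting path remains; maximum flow = 11.
In the residual graph, reachable from Depot: {Depot, x1, x2, x3, x4, x5, x6, x7}.
Min-cut edges: x6→Port (5), x7→Port (6); capacity 5 + 6 = 11.
This cut is saturated, so no flow can exceed 11.

11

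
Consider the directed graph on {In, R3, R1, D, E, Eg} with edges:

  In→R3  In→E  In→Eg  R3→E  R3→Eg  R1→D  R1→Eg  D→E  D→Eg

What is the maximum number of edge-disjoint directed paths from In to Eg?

2

Assign every edge capacity 1; by Menger, the answer equals the max flow.
Path In→Eg (+1); total 1.
Path In→R3→Eg (+1); total 2.
No residual In→Eg path; max flow = 2.
Certifying cut of size 2: {In→Eg, In→R3}.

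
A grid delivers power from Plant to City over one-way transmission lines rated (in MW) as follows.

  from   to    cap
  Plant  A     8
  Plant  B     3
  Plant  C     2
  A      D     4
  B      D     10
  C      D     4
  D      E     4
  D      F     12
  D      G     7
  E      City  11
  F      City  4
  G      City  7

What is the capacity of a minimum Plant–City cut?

Augment Plant→A→D→E→City: bottleneck 4, flow now 4.
Augment Plant→B→D→F→City: bottleneck 3, flow now 7.
Augment Plant→C→D→F→City: bottleneck 1, flow now 8.
Augment Plant→C→D→G→City: bottleneck 1, flow now 9.
No augmenting path remains; maximum flow = 9.
By max-flow min-cut, the minimum cut capacity equals the max flow.
In the residual graph, reachable from Plant: {Plant, A}.
Min-cut edges: Plant→B (3), Plant→C (2), A→D (4); capacity 3 + 2 + 4 = 9.

9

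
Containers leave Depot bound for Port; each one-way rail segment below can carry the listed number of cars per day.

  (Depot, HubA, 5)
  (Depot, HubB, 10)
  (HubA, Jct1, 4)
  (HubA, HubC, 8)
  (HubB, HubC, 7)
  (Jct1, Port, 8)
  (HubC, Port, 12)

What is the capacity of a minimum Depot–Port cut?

Augment Depot→HubA→Jct1→Port: bottleneck 4, flow now 4.
Augment Depot→HubA→HubC→Port: bottleneck 1, flow now 5.
Augment Depot→HubB→HubC→Port: bottleneck 7, flow now 12.
No augmenting path remains; maximum flow = 12.
By max-flow min-cut, the minimum cut capacity equals the max flow.
In the residual graph, reachable from Depot: {Depot, HubB}.
Min-cut edges: Depot→HubA (5), HubB→HubC (7); capacity 5 + 7 = 12.

12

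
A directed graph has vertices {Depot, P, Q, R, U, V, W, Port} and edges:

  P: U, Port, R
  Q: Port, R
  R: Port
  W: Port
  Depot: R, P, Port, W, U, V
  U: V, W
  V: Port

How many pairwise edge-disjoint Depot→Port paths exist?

5

Assign every edge capacity 1; by Menger, the answer equals the max flow.
Path Depot→Port (+1); total 1.
Path Depot→P→Port (+1); total 2.
Path Depot→R→Port (+1); total 3.
Path Depot→V→Port (+1); total 4.
Path Depot→W→Port (+1); total 5.
No residual Depot→Port path; max flow = 5.
Certifying cut of size 5: {Depot→P, Depot→Port, Depot→R, V→Port, W→Port}.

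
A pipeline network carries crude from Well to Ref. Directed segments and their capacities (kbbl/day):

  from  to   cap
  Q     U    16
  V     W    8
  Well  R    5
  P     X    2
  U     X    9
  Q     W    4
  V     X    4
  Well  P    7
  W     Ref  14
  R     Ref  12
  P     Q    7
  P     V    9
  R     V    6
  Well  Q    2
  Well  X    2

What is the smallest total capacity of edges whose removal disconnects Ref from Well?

14

Augment Well→R→Ref: bottleneck 5, flow now 5.
Augment Well→Q→W→Ref: bottleneck 2, flow now 7.
Augment Well→P→Q→W→Ref: bottleneck 2, flow now 9.
Augment Well→P→V→W→Ref: bottleneck 5, flow now 14.
No augmenting path remains; maximum flow = 14.
By max-flow min-cut, the minimum cut capacity equals the max flow.
In the residual graph, reachable from Well: {Well, X}.
Min-cut edges: Well→P (7), Well→Q (2), Well→R (5); capacity 7 + 2 + 5 = 14.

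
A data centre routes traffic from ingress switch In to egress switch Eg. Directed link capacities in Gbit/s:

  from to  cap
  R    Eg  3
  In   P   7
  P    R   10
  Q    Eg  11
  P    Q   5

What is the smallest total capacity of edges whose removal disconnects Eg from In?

7

Augment In→P→Q→Eg: bottleneck 5, flow now 5.
Augment In→P→R→Eg: bottleneck 2, flow now 7.
No augmenting path remains; maximum flow = 7.
By max-flow min-cut, the minimum cut capacity equals the max flow.
In the residual graph, reachable from In: {In}.
Min-cut edges: In→P (7); capacity 7 = 7.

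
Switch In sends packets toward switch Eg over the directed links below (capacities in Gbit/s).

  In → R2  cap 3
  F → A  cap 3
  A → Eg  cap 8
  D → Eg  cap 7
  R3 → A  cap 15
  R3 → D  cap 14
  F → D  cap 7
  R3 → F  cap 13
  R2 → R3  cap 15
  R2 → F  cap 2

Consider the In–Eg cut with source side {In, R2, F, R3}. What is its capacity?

39

Edges leaving {In, R2, F, R3}: F→A (3), F→D (7), R3→A (15), R3→D (14).
Cut capacity = 3 + 7 + 15 + 14 = 39.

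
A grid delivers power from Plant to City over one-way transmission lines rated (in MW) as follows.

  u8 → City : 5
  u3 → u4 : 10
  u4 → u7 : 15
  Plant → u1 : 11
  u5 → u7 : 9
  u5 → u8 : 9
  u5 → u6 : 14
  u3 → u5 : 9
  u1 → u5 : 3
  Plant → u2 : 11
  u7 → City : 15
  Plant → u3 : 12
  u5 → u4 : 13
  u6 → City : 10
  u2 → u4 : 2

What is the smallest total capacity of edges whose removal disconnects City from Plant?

17

Augment Plant→u1→u5→u6→City: bottleneck 3, flow now 3.
Augment Plant→u2→u4→u7→City: bottleneck 2, flow now 5.
Augment Plant→u3→u4→u7→City: bottleneck 10, flow now 15.
Augment Plant→u3→u5→u6→City: bottleneck 2, flow now 17.
No augmenting path remains; maximum flow = 17.
By max-flow min-cut, the minimum cut capacity equals the max flow.
In the residual graph, reachable from Plant: {Plant, u1, u2}.
Min-cut edges: Plant→u3 (12), u1→u5 (3), u2→u4 (2); capacity 12 + 3 + 2 = 17.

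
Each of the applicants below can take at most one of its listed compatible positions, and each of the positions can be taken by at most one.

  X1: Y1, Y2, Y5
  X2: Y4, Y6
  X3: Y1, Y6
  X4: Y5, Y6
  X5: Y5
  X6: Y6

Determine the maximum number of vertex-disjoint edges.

5

Unit-capacity flow: source→left, listed edges, right→sink; max matching = max flow.
Augmenting path X1→Y1 (+1); matched 1.
Augmenting path X2→Y4 (+1); matched 2.
Augmenting path X3→Y6 (+1); matched 3.
Augmenting path X4→Y5 (+1); matched 4.
Augmenting path X6→Y6→X3→Y1→X1→Y2 (+1); matched 5.
No augmenting path remains; maximum matching = 5.
König certificate: {X1, X2, X3, Y5, Y6} is a vertex cover of size 5 (every listed pair touches it), so no matching can be larger.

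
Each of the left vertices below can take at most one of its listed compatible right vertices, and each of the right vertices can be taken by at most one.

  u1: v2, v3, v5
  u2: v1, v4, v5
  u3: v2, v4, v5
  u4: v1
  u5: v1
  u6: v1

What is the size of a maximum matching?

4

Unit-capacity flow: source→left, listed edges, right→sink; max matching = max flow.
Augmenting path u1→v2 (+1); matched 1.
Augmenting path u2→v1 (+1); matched 2.
Augmenting path u3→v4 (+1); matched 3.
Augmenting path u4→v1→u2→v5 (+1); matched 4.
No augmenting path remains; maximum matching = 4.
König certificate: {u1, u2, u3, v1} is a vertex cover of size 4 (every listed pair touches it), so no matching can be larger.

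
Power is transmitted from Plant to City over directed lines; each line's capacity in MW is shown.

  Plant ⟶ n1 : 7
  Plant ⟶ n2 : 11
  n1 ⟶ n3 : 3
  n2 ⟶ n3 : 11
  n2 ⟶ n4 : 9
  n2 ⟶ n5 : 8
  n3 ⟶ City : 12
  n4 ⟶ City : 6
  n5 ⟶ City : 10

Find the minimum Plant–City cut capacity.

14

Augment Plant→n1→n3→City: bottleneck 3, flow now 3.
Augment Plant→n2→n3→City: bottleneck 9, flow now 12.
Augment Plant→n2→n4→City: bottleneck 2, flow now 14.
No augmenting path remains; maximum flow = 14.
By max-flow min-cut, the minimum cut capacity equals the max flow.
In the residual graph, reachable from Plant: {Plant, n1}.
Min-cut edges: Plant→n2 (11), n1→n3 (3); capacity 11 + 3 = 14.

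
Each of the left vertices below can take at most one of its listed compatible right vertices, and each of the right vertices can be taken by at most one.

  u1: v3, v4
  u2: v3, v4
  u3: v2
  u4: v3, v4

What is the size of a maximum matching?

Unit-capacity flow: source→left, listed edges, right→sink; max matching = max flow.
Augmenting path u1→v3 (+1); matched 1.
Augmenting path u2→v4 (+1); matched 2.
Augmenting path u3→v2 (+1); matched 3.
No augmenting path remains; maximum matching = 3.
König certificate: {u3, v3, v4} is a vertex cover of size 3 (every listed pair touches it), so no matching can be larger.

3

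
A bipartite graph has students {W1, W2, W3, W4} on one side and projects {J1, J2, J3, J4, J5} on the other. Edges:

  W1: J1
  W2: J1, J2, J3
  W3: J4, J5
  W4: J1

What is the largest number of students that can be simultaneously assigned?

3

Unit-capacity flow: source→left, listed edges, right→sink; max matching = max flow.
Augmenting path W1→J1 (+1); matched 1.
Augmenting path W2→J2 (+1); matched 2.
Augmenting path W3→J4 (+1); matched 3.
No augmenting path remains; maximum matching = 3.
König certificate: {W2, W3, J1} is a vertex cover of size 3 (every listed pair touches it), so no matching can be larger.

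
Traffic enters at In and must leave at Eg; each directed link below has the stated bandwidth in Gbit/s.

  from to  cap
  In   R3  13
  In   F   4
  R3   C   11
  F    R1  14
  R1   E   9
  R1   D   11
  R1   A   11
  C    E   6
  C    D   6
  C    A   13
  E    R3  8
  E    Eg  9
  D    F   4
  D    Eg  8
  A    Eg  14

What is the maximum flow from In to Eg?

Augment In→R3→C→E→Eg: bottleneck 6, flow now 6.
Augment In→R3→C→D→Eg: bottleneck 5, flow now 11.
Augment In→F→R1→E→Eg: bottleneck 3, flow now 14.
Augment In→F→R1→D→Eg: bottleneck 1, flow now 15.
No augmenting path remains; maximum flow = 15.
In the residual graph, reachable from In: {In, R3}.
Min-cut edges: In→F (4), R3→C (11); capacity 4 + 11 = 15.
This cut is saturated, so no flow can exceed 15.

15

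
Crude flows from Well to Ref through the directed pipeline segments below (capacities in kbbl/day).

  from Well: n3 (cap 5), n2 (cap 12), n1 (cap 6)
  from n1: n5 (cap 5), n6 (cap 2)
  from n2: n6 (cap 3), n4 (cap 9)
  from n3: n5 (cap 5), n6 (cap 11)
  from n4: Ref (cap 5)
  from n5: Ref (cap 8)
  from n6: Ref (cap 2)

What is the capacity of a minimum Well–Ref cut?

Augment Well→n1→n5→Ref: bottleneck 5, flow now 5.
Augment Well→n1→n6→Ref: bottleneck 1, flow now 6.
Augment Well→n2→n4→Ref: bottleneck 5, flow now 11.
Augment Well→n2→n6→Ref: bottleneck 1, flow now 12.
Augment Well→n3→n5→Ref: bottleneck 3, flow now 15.
No augmenting path remains; maximum flow = 15.
By max-flow min-cut, the minimum cut capacity equals the max flow.
In the residual graph, reachable from Well: {Well, n1, n2, n3, n4, n5, n6}.
Min-cut edges: n4→Ref (5), n5→Ref (8), n6→Ref (2); capacity 5 + 8 + 2 = 15.

15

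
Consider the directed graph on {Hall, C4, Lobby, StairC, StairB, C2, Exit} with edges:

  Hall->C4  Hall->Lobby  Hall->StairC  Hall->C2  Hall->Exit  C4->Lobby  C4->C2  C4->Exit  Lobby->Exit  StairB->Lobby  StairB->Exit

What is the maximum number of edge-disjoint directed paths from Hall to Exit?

3

Assign every edge capacity 1; by Menger, the answer equals the max flow.
Path Hall→Exit (+1); total 1.
Path Hall→C4→Exit (+1); total 2.
Path Hall→Lobby→Exit (+1); total 3.
No residual Hall→Exit path; max flow = 3.
Certifying cut of size 3: {Hall→C4, Hall→Exit, Hall→Lobby}.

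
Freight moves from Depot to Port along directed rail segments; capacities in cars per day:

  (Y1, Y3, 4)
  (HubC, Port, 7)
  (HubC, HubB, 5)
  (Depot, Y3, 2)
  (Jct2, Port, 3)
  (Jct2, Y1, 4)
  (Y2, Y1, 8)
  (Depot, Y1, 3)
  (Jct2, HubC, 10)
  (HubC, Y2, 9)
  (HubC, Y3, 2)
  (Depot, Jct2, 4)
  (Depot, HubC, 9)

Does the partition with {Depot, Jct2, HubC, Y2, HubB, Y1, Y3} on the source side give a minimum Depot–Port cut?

Yes — it is a minimum cut (capacity 10).

Given cut capacity: 3 + 7 = 10.
Augment Depot→Jct2→Port: bottleneck 3, flow now 3.
Augment Depot→HubC→Port: bottleneck 7, flow now 10.
No augmenting path remains; maximum flow = 10.
Cut capacity 10 equals the max flow, so it is a minimum cut.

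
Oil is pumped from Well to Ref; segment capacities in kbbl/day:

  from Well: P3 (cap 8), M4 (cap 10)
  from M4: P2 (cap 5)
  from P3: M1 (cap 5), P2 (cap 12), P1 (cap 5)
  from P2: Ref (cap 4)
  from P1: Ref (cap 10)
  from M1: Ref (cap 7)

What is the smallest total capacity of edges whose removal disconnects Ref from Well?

12

Augment Well→M4→P2→Ref: bottleneck 4, flow now 4.
Augment Well→P3→P1→Ref: bottleneck 5, flow now 9.
Augment Well→P3→M1→Ref: bottleneck 3, flow now 12.
No augmenting path remains; maximum flow = 12.
By max-flow min-cut, the minimum cut capacity equals the max flow.
In the residual graph, reachable from Well: {Well, M4, P2}.
Min-cut edges: Well→P3 (8), P2→Ref (4); capacity 8 + 4 = 12.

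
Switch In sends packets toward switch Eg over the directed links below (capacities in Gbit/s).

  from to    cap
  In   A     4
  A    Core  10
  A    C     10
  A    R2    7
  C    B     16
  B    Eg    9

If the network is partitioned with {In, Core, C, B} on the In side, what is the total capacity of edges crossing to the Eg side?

Edges leaving {In, Core, C, B}: In→A (4), B→Eg (9).
Cut capacity = 4 + 9 = 13.

13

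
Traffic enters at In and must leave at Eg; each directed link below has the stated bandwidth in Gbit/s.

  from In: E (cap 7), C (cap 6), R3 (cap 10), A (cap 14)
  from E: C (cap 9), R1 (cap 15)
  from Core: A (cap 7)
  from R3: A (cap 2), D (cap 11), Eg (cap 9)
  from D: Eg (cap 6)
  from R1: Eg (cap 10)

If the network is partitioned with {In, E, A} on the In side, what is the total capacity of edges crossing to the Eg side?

40

Edges leaving {In, E, A}: In→C (6), In→R3 (10), E→C (9), E→R1 (15).
Cut capacity = 6 + 10 + 9 + 15 = 40.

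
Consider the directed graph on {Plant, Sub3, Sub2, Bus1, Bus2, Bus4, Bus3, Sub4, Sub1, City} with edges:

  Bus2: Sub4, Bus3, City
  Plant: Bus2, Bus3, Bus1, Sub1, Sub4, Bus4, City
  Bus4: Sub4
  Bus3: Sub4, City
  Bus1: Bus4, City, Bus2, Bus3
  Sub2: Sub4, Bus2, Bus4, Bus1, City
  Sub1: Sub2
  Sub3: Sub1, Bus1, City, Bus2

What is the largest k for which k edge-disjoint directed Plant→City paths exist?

5

Assign every edge capacity 1; by Menger, the answer equals the max flow.
Path Plant→City (+1); total 1.
Path Plant→Bus1→City (+1); total 2.
Path Plant→Bus2→City (+1); total 3.
Path Plant→Bus3→City (+1); total 4.
Path Plant→Sub1→Sub2→City (+1); total 5.
No residual Plant→City path; max flow = 5.
Certifying cut of size 5: {Plant→Bus1, Plant→Bus2, Plant→Bus3, Plant→City, Plant→Sub1}.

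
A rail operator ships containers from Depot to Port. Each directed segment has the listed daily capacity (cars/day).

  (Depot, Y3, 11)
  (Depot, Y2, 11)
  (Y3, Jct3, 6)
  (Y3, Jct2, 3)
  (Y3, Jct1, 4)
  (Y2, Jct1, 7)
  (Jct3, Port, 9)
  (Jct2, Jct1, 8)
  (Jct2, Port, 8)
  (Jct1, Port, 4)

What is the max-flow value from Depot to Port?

13

Augment Depot→Y3→Jct3→Port: bottleneck 6, flow now 6.
Augment Depot→Y3→Jct2→Port: bottleneck 3, flow now 9.
Augment Depot→Y3→Jct1→Port: bottleneck 2, flow now 11.
Augment Depot→Y2→Jct1→Port: bottleneck 2, flow now 13.
No augmenting path remains; maximum flow = 13.
In the residual graph, reachable from Depot: {Depot, Y3, Y2, Jct1}.
Min-cut edges: Y3→Jct3 (6), Y3→Jct2 (3), Jct1→Port (4); capacity 6 + 3 + 4 = 13.
This cut is saturated, so no flow can exceed 13.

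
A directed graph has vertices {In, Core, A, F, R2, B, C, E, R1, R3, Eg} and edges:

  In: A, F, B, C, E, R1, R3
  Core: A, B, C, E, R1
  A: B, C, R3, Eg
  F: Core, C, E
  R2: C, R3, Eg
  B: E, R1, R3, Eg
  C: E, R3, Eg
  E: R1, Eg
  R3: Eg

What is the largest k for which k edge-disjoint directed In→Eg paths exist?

5

Assign every edge capacity 1; by Menger, the answer equals the max flow.
Path In→A→Eg (+1); total 1.
Path In→B→Eg (+1); total 2.
Path In→C→Eg (+1); total 3.
Path In→E→Eg (+1); total 4.
Path In→R3→Eg (+1); total 5.
No residual In→Eg path; max flow = 5.
Certifying cut of size 5: {A→Eg, B→Eg, C→Eg, E→Eg, R3→Eg}.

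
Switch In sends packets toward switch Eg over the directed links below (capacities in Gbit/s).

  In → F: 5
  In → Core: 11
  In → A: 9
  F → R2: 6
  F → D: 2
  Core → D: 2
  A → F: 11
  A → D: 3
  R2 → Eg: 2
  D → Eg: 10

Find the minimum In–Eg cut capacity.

Augment In→F→R2→Eg: bottleneck 2, flow now 2.
Augment In→F→D→Eg: bottleneck 2, flow now 4.
Augment In→Core→D→Eg: bottleneck 2, flow now 6.
Augment In→A→D→Eg: bottleneck 3, flow now 9.
No augmenting path remains; maximum flow = 9.
By max-flow min-cut, the minimum cut capacity equals the max flow.
In the residual graph, reachable from In: {In, F, Core, A, R2}.
Min-cut edges: F→D (2), Core→D (2), A→D (3), R2→Eg (2); capacity 2 + 2 + 3 + 2 = 9.

9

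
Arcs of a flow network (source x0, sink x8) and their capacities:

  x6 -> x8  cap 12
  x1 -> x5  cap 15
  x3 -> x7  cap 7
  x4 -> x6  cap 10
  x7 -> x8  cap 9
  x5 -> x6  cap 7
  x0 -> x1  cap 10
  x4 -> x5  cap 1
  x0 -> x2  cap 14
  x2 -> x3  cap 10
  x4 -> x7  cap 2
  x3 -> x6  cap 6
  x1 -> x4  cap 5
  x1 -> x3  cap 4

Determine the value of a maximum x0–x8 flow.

20

Augment x0→x1→x3→x6→x8: bottleneck 4, flow now 4.
Augment x0→x1→x4→x6→x8: bottleneck 5, flow now 9.
Augment x0→x1→x5→x6→x8: bottleneck 1, flow now 10.
Augment x0→x2→x3→x6→x8: bottleneck 2, flow now 12.
Augment x0→x2→x3→x7→x8: bottleneck 7, flow now 19.
Augment x0→x2→x3→x1→x5→x6→x4→x7→x8: bottleneck 1, flow now 20. (uses reverse residual edge)
No augmenting path remains; maximum flow = 20.
In the residual graph, reachable from x0: {x0, x2}.
Min-cut edges: x0→x1 (10), x2→x3 (10); capacity 10 + 10 = 20.
This cut is saturated, so no flow can exceed 20.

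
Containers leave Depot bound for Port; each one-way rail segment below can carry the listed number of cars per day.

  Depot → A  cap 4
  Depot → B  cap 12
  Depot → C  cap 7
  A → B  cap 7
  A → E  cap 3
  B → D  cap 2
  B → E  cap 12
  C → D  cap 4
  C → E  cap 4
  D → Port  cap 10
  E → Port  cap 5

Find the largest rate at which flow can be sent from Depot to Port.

11

Augment Depot→A→E→Port: bottleneck 3, flow now 3.
Augment Depot→B→D→Port: bottleneck 2, flow now 5.
Augment Depot→B→E→Port: bottleneck 2, flow now 7.
Augment Depot→C→D→Port: bottleneck 4, flow now 11.
No augmenting path remains; maximum flow = 11.
In the residual graph, reachable from Depot: {Depot, A, B, C, E}.
Min-cut edges: B→D (2), C→D (4), E→Port (5); capacity 2 + 4 + 5 = 11.
This cut is saturated, so no flow can exceed 11.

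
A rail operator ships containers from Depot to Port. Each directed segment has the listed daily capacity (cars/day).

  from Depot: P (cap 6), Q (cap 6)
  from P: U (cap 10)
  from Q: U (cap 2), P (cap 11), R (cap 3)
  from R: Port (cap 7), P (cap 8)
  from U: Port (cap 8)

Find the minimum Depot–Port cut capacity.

11

Augment Depot→P→U→Port: bottleneck 6, flow now 6.
Augment Depot→Q→R→Port: bottleneck 3, flow now 9.
Augment Depot→Q→U→Port: bottleneck 2, flow now 11.
No augmenting path remains; maximum flow = 11.
By max-flow min-cut, the minimum cut capacity equals the max flow.
In the residual graph, reachable from Depot: {Depot, P, Q, U}.
Min-cut edges: Q→R (3), U→Port (8); capacity 3 + 8 = 11.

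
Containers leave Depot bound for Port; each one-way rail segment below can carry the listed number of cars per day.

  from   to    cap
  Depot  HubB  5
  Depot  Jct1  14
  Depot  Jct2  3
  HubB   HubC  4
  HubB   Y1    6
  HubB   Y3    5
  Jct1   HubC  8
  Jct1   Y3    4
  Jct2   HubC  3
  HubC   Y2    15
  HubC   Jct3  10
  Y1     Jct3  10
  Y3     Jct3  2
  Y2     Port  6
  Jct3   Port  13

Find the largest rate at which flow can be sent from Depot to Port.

18

Augment Depot→HubB→HubC→Y2→Port: bottleneck 4, flow now 4.
Augment Depot→HubB→Y1→Jct3→Port: bottleneck 1, flow now 5.
Augment Depot→Jct1→HubC→Y2→Port: bottleneck 2, flow now 7.
Augment Depot→Jct1→HubC→Jct3→Port: bottleneck 6, flow now 13.
Augment Depot→Jct1→Y3→Jct3→Port: bottleneck 2, flow now 15.
Augment Depot→Jct2→HubC→Jct3→Port: bottleneck 3, flow now 18.
No augmenting path remains; maximum flow = 18.
In the residual graph, reachable from Depot: {Depot, Jct1, Y3}.
Min-cut edges: Depot→HubB (5), Depot→Jct2 (3), Jct1→HubC (8), Y3→Jct3 (2); capacity 5 + 3 + 8 + 2 = 18.
This cut is saturated, so no flow can exceed 18.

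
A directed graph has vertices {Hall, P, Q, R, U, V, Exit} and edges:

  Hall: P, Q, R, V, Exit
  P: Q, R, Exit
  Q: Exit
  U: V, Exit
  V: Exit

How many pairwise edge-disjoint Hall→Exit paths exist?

Assign every edge capacity 1; by Menger, the answer equals the max flow.
Path Hall→Exit (+1); total 1.
Path Hall→P→Exit (+1); total 2.
Path Hall→Q→Exit (+1); total 3.
Path Hall→V→Exit (+1); total 4.
No residual Hall→Exit path; max flow = 4.
Certifying cut of size 4: {Hall→Exit, Hall→P, Hall→Q, Hall→V}.

4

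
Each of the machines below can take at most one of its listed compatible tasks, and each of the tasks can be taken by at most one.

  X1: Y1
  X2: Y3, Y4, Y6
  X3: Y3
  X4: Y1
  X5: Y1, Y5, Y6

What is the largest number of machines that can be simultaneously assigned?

4

Unit-capacity flow: source→left, listed edges, right→sink; max matching = max flow.
Augmenting path X1→Y1 (+1); matched 1.
Augmenting path X2→Y3 (+1); matched 2.
Augmenting path X5→Y5 (+1); matched 3.
Augmenting path X3→Y3→X2→Y4 (+1); matched 4.
No augmenting path remains; maximum matching = 4.
König certificate: {X2, X3, X5, Y1} is a vertex cover of size 4 (every listed pair touches it), so no matching can be larger.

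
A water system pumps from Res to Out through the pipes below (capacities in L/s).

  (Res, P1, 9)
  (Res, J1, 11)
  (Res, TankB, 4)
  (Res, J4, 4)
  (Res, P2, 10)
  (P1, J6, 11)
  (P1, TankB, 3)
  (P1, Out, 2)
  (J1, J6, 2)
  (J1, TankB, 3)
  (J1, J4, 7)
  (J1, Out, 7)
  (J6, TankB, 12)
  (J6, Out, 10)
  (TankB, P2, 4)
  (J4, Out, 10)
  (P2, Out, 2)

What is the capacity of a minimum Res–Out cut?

26

Augment Res→P1→Out: bottleneck 2, flow now 2.
Augment Res→J1→Out: bottleneck 7, flow now 9.
Augment Res→J4→Out: bottleneck 4, flow now 13.
Augment Res→P2→Out: bottleneck 2, flow now 15.
Augment Res→P1→J6→Out: bottleneck 7, flow now 22.
Augment Res→J1→J6→Out: bottleneck 2, flow now 24.
Augment Res→J1→J4→Out: bottleneck 2, flow now 26.
No augmenting path remains; maximum flow = 26.
By max-flow min-cut, the minimum cut capacity equals the max flow.
In the residual graph, reachable from Res: {Res, TankB, P2}.
Min-cut edges: Res→P1 (9), Res→J1 (11), Res→J4 (4), P2→Out (2); capacity 9 + 11 + 4 + 2 = 26.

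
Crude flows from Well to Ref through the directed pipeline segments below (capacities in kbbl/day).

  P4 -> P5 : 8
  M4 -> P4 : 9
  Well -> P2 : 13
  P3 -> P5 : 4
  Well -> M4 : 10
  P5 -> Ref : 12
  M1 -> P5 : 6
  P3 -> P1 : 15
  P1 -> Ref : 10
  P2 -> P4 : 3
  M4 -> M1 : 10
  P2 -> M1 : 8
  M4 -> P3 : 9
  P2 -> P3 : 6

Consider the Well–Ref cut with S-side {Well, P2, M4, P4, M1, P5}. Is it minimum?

No — its capacity is 27, but the minimum cut has capacity 22.

Given cut capacity: 6 + 9 + 12 = 27.
Augment Well→P2→P4→P5→Ref: bottleneck 3, flow now 3.
Augment Well→P2→M1→P5→Ref: bottleneck 6, flow now 9.
Augment Well→P2→P3→P5→Ref: bottleneck 3, flow now 12.
Augment Well→P2→P3→P1→Ref: bottleneck 1, flow now 13.
Augment Well→M4→P3→P1→Ref: bottleneck 9, flow now 22.
No augmenting path remains; maximum flow = 22.
In the residual graph, reachable from Well: {Well, P2, M4, P4, M1, P3, P5, P1}.
Min-cut edges: P5→Ref (12), P1→Ref (10); capacity 12 + 10 = 22.
Cut capacity 27 exceeds the max flow 22, so it is not minimum.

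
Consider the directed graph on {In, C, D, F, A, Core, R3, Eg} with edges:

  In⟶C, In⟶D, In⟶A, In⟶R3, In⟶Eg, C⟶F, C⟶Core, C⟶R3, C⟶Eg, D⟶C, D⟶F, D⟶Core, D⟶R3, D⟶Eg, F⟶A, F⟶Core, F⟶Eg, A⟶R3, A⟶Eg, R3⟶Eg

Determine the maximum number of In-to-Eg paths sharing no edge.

5

Assign every edge capacity 1; by Menger, the answer equals the max flow.
Path In→Eg (+1); total 1.
Path In→C→Eg (+1); total 2.
Path In→D→Eg (+1); total 3.
Path In→A→Eg (+1); total 4.
Path In→R3→Eg (+1); total 5.
No residual In→Eg path; max flow = 5.
Certifying cut of size 5: {In→A, In→C, In→D, In→Eg, In→R3}.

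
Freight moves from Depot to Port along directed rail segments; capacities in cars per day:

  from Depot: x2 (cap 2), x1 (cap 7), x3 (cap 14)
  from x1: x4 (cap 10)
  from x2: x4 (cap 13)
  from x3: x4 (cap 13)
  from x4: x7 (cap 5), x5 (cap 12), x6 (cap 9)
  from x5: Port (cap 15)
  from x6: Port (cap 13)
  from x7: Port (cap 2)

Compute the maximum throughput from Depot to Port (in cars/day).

22

Augment Depot→x1→x4→x5→Port: bottleneck 7, flow now 7.
Augment Depot→x2→x4→x5→Port: bottleneck 2, flow now 9.
Augment Depot→x3→x4→x5→Port: bottleneck 3, flow now 12.
Augment Depot→x3→x4→x6→Port: bottleneck 9, flow now 21.
Augment Depot→x3→x4→x7→Port: bottleneck 1, flow now 22.
No augmenting path remains; maximum flow = 22.
In the residual graph, reachable from Depot: {Depot, x3}.
Min-cut edges: Depot→x1 (7), Depot→x2 (2), x3→x4 (13); capacity 7 + 2 + 13 = 22.
This cut is saturated, so no flow can exceed 22.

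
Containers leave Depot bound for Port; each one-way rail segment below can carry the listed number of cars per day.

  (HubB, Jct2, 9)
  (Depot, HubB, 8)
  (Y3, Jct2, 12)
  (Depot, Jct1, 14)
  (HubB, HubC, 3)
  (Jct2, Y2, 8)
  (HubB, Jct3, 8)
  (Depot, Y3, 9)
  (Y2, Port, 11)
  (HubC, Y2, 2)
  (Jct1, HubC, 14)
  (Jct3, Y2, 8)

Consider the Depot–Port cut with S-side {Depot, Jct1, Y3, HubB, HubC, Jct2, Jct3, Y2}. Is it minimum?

Yes — it is a minimum cut (capacity 11).

Given cut capacity: 11 = 11.
Augment Depot→Jct1→HubC→Y2→Port: bottleneck 2, flow now 2.
Augment Depot→Y3→Jct2→Y2→Port: bottleneck 8, flow now 10.
Augment Depot→HubB→Jct3→Y2→Port: bottleneck 1, flow now 11.
No augmenting path remains; maximum flow = 11.
Cut capacity 11 equals the max flow, so it is a minimum cut.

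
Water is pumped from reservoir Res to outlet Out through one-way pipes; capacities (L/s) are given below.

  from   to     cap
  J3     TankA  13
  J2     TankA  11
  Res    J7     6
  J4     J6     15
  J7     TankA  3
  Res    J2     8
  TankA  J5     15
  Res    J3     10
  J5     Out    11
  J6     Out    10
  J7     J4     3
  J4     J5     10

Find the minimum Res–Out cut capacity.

Augment Res→J3→TankA→J5→Out: bottleneck 10, flow now 10.
Augment Res→J7→J4→J5→Out: bottleneck 1, flow now 11.
Augment Res→J7→J4→J6→Out: bottleneck 2, flow now 13.
Augment Res→J7→TankA→J5→J4→J6→Out: bottleneck 1, flow now 14. (uses reverse residual edge)
No augmenting path remains; maximum flow = 14.
By max-flow min-cut, the minimum cut capacity equals the max flow.
In the residual graph, reachable from Res: {Res, J3, J7, J2, TankA, J5}.
Min-cut edges: J7→J4 (3), J5→Out (11); capacity 3 + 11 = 14.

14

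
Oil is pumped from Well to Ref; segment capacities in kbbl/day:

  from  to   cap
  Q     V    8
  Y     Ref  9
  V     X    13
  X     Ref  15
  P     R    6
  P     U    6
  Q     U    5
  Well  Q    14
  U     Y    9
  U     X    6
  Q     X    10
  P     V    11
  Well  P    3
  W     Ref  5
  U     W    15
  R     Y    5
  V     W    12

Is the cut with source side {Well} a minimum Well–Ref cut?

Yes — it is a minimum cut (capacity 17).

Given cut capacity: 3 + 14 = 17.
Augment Well→Q→X→Ref: bottleneck 10, flow now 10.
Augment Well→P→R→Y→Ref: bottleneck 3, flow now 13.
Augment Well→Q→U→W→Ref: bottleneck 4, flow now 17.
No augmenting path remains; maximum flow = 17.
Cut capacity 17 equals the max flow, so it is a minimum cut.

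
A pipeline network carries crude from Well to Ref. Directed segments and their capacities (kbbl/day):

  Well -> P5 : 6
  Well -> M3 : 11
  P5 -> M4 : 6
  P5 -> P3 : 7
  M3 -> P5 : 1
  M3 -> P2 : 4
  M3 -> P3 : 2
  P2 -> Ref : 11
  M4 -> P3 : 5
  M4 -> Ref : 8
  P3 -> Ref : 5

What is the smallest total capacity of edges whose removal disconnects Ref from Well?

Augment Well→P5→M4→Ref: bottleneck 6, flow now 6.
Augment Well→M3→P2→Ref: bottleneck 4, flow now 10.
Augment Well→M3→P3→Ref: bottleneck 2, flow now 12.
Augment Well→M3→P5→P3→Ref: bottleneck 1, flow now 13.
No augmenting path remains; maximum flow = 13.
By max-flow min-cut, the minimum cut capacity equals the max flow.
In the residual graph, reachable from Well: {Well, M3}.
Min-cut edges: Well→P5 (6), M3→P5 (1), M3→P2 (4), M3→P3 (2); capacity 6 + 1 + 4 + 2 = 13.

13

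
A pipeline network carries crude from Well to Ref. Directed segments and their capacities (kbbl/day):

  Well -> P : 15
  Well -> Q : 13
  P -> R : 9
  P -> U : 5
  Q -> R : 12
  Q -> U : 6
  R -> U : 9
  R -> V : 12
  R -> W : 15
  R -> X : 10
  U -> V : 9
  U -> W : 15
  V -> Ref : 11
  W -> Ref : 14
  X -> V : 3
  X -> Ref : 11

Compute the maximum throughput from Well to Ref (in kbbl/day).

Augment Well→P→R→V→Ref: bottleneck 9, flow now 9.
Augment Well→P→U→V→Ref: bottleneck 2, flow now 11.
Augment Well→P→U→W→Ref: bottleneck 3, flow now 14.
Augment Well→Q→R→W→Ref: bottleneck 11, flow now 25.
Augment Well→Q→R→X→Ref: bottleneck 1, flow now 26.
Augment Well→Q→U→V→R→X→Ref: bottleneck 1, flow now 27. (uses reverse residual edge)
No augmenting path remains; maximum flow = 27.
In the residual graph, reachable from Well: {Well, P}.
Min-cut edges: Well→Q (13), P→R (9), P→U (5); capacity 13 + 9 + 5 = 27.
This cut is saturated, so no flow can exceed 27.

27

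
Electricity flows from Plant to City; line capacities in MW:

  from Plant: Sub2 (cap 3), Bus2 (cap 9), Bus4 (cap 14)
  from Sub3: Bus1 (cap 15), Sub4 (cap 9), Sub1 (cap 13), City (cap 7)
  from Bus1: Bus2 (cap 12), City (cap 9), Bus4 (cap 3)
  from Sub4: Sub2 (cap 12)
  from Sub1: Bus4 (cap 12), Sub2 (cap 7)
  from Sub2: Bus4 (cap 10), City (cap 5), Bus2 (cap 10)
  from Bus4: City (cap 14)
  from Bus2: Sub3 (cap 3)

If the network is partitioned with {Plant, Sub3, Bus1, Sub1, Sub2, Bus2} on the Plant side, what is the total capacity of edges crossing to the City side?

69

Edges leaving {Plant, Sub3, Bus1, Sub1, Sub2, Bus2}: Plant→Bus4 (14), Sub3→Sub4 (9), Sub3→City (7), Bus1→Bus4 (3), Bus1→City (9), Sub1→Bus4 (12), Sub2→Bus4 (10), Sub2→City (5).
Cut capacity = 14 + 9 + 7 + 3 + 9 + 12 + 10 + 5 = 69.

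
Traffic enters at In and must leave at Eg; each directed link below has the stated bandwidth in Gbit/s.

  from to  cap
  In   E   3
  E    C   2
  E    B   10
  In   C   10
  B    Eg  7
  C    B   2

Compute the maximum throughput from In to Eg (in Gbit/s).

Augment In→C→B→Eg: bottleneck 2, flow now 2.
Augment In→E→B→Eg: bottleneck 3, flow now 5.
No augmenting path remains; maximum flow = 5.
In the residual graph, reachable from In: {In, C}.
Min-cut edges: In→E (3), C→B (2); capacity 3 + 2 = 5.
This cut is saturated, so no flow can exceed 5.

5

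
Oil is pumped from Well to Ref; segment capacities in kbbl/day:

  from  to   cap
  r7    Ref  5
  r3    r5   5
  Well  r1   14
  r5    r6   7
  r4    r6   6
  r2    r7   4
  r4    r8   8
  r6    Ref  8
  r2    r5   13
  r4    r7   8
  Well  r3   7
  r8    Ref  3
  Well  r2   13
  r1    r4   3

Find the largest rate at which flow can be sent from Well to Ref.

Augment Well→r2→r7→Ref: bottleneck 4, flow now 4.
Augment Well→r1→r4→r6→Ref: bottleneck 3, flow now 7.
Augment Well→r2→r5→r6→Ref: bottleneck 5, flow now 12.
Augment Well→r2→r5→r6→r4→r7→Ref: bottleneck 1, flow now 13. (uses reverse residual edge)
Augment Well→r2→r5→r6→r4→r8→Ref: bottleneck 1, flow now 14. (uses reverse residual edge)
No augmenting path remains; maximum flow = 14.
In the residual graph, reachable from Well: {Well, r1, r2, r3, r5}.
Min-cut edges: r1→r4 (3), r2→r7 (4), r5→r6 (7); capacity 3 + 4 + 7 = 14.
This cut is saturated, so no flow can exceed 14.

14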